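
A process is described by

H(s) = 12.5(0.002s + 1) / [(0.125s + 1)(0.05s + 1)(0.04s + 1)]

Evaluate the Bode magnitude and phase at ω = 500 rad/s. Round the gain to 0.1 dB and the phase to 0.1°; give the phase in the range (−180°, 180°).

-65.0 dB, 141.1°

At ω = 500 rad/s:
zero (1 + j500·0.002) = 1 + j1 → |·| ≈ 1.4142, ∠ ≈ 45.00°
pole (1 + j500·0.125) = 1 + j62.5 → |·| ≈ 62.508, ∠ ≈ 89.08°
pole (1 + j500·0.05) = 1 + j25 → |·| ≈ 25.02, ∠ ≈ 87.71°
pole (1 + j500·0.04) = 1 + j20 → |·| ≈ 20.025, ∠ ≈ 87.14°
|H| = 12.5 · 1.4142 / (62.508 · 25.02 · 20.025) ≈ 0.00056445
Gain = 20 log₁₀(0.00056445) ≈ -64.97 dB
∠H = (45.00°) − (89.08° + 87.71° + 87.14°) = -218.93° ≡ 141.07° (principal value)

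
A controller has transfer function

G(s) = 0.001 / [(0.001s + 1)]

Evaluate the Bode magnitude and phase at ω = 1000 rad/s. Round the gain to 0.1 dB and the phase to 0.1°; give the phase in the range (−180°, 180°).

-63.0 dB, -45.0°

At ω = 1000 rad/s:
pole (1 + j1000·0.001) = 1 + j1 → |·| ≈ 1.4142, ∠ ≈ 45.00°
|G| = 0.001 · 1 / (1.4142) ≈ 0.00070711
Gain = 20 log₁₀(0.00070711) ≈ -63.01 dB
∠G = (0°) − (45.00°) = -45.00°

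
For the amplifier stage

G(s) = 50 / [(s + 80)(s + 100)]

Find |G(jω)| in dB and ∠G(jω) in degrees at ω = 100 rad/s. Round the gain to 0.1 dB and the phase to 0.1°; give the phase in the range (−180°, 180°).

At s = jω = j100:
pole (s+80): 80 + j100 → |·| = √(80²+100²) = √16400 ≈ 128.06, ∠ = arctan(100/80) ≈ 51.34°
pole (s+100): 100 + j100 → |·| = √(100²+100²) = √20000 ≈ 141.42, ∠ = arctan(100/100) ≈ 45.00°
|G| = 50 / 18110 ≈ 0.0027609
Gain = 20 log₁₀(0.0027609) ≈ -51.18 dB
∠G = 0.00° − 96.34° = -96.34°

-51.2 dB, -96.3°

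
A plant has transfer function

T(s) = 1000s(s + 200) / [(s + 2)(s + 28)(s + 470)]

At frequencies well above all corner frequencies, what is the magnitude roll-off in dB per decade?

Each pole contributes −20 dB/decade at high frequency; each zero contributes +20 dB/decade.
Net: 2 zero(s) − 3 pole(s) → -20 dB/decade.

-20 dB/decade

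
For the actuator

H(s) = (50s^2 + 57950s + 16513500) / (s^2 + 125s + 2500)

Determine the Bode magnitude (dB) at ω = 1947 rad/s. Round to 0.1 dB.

34.7 dB

Substitute s = j1947:
Numerator: 50(j1947)^2 + 57950(j1947) + 16513500 = -173026950 + j112828650
Denominator: (j1947)^2 + 125(j1947) + 2500 = -3788309 + j243375
|N| = √(173026950² + 112828650²) ≈ 2.0656e+08, ∠N ≈ 146.89°
|D| = √(3788309² + 243375²) ≈ 3.7961e+06, ∠D ≈ 176.32°
|H| = 2.0656e+08 / 3.7961e+06 ≈ 54.414
Gain = 20 log₁₀(54.414) ≈ 34.71 dB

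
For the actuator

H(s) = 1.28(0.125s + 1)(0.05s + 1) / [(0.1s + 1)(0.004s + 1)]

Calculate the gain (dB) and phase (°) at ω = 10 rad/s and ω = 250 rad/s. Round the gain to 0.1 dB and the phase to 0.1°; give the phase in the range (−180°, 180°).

At ω = 10 rad/s:
zero (1 + j10·0.125) = 1 + j1.25 → |·| ≈ 1.6008, ∠ ≈ 51.34°
zero (1 + j10·0.05) = 1 + j0.5 → |·| ≈ 1.118, ∠ ≈ 26.57°
pole (1 + j10·0.1) = 1 + j1 → |·| ≈ 1.4142, ∠ ≈ 45.00°
pole (1 + j10·0.004) = 1 + j0.04 → |·| ≈ 1.0008, ∠ ≈ 2.29°
|H| = 1.28 · 1.6008 · 1.118 / (1.4142 · 1.0008) ≈ 1.6186
Gain = 20 log₁₀(1.6186) ≈ 4.18 dB
∠H = (51.34° + 26.57°) − (45.00° + 2.29°) = 30.62°

At ω = 250 rad/s:
zero (1 + j250·0.125) = 1 + j31.25 → |·| ≈ 31.266, ∠ ≈ 88.17°
zero (1 + j250·0.05) = 1 + j12.5 → |·| ≈ 12.54, ∠ ≈ 85.43°
pole (1 + j250·0.1) = 1 + j25 → |·| ≈ 25.02, ∠ ≈ 87.71°
pole (1 + j250·0.004) = 1 + j1 → |·| ≈ 1.4142, ∠ ≈ 45.00°
|H| = 1.28 · 31.266 · 12.54 / (25.02 · 1.4142) ≈ 14.183
Gain = 20 log₁₀(14.183) ≈ 23.04 dB
∠H = (88.17° + 85.43°) − (87.71° + 45.00°) = 40.89°

ω = 10: 4.2 dB, 30.6°; ω = 250: 23.0 dB, 40.9°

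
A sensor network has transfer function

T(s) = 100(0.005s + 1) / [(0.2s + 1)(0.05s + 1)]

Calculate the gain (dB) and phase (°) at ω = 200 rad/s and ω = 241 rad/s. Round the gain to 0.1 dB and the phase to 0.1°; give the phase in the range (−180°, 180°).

ω = 200: -9.1 dB, -127.9°; ω = 241: -11.4 dB, -123.8°

At ω = 200 rad/s:
zero (1 + j200·0.005) = 1 + j1 → |·| ≈ 1.4142, ∠ ≈ 45.00°
pole (1 + j200·0.2) = 1 + j40 → |·| ≈ 40.012, ∠ ≈ 88.57°
pole (1 + j200·0.05) = 1 + j10 → |·| ≈ 10.05, ∠ ≈ 84.29°
|T| = 100 · 1.4142 / (40.012 · 10.05) ≈ 0.35169
Gain = 20 log₁₀(0.35169) ≈ -9.08 dB
∠T = (45.00°) − (88.57° + 84.29°) = -127.86°

At ω = 241 rad/s:
zero (1 + j241·0.005) = 1 + j1.205 → |·| ≈ 1.5659, ∠ ≈ 50.31°
pole (1 + j241·0.2) = 1 + j48.2 → |·| ≈ 48.21, ∠ ≈ 88.81°
pole (1 + j241·0.05) = 1 + j12.05 → |·| ≈ 12.091, ∠ ≈ 85.26°
|T| = 100 · 1.5659 / (48.21 · 12.091) ≈ 0.26864
Gain = 20 log₁₀(0.26864) ≈ -11.42 dB
∠T = (50.31°) − (88.81° + 85.26°) = -123.76°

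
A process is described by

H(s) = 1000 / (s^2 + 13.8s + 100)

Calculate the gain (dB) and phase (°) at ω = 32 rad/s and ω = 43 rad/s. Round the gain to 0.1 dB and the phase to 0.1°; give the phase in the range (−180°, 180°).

At s = jω = j32:
quadratic: (j32)² + 13.8·j32 + 100 = -924 + j441.6 → |·| ≈ 1024.1, ∠ ≈ 154.46°
|H| = 1000 / 1024.1 ≈ 0.97647
Gain = 20 log₁₀(0.97647) ≈ -0.21 dB
∠H = 0.00° − 154.46° = -154.46°

At s = jω = j43:
quadratic: (j43)² + 13.8·j43 + 100 = -1749 + j593.4 → |·| ≈ 1846.9, ∠ ≈ 161.26°
|H| = 1000 / 1846.9 ≈ 0.54145
Gain = 20 log₁₀(0.54145) ≈ -5.33 dB
∠H = 0.00° − 161.26° = -161.26°

ω = 32: -0.2 dB, -154.5°; ω = 43: -5.3 dB, -161.3°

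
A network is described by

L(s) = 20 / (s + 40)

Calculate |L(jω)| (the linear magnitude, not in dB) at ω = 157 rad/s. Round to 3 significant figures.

Substitute s = j157:
Numerator: 20 = 20 + j0
Denominator: (j157) + 40 = 40 + j157
|N| = √(20² + 0²) ≈ 20, ∠N ≈ 0.00°
|D| = √(40² + 157²) ≈ 162.02, ∠D ≈ 75.71°
|L| = 20 / 162.02 ≈ 0.12344

0.123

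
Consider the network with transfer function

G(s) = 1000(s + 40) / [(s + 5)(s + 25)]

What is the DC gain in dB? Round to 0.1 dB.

50.1 dB

G(0) = 1000·40 / (5·25) = 320
20 log₁₀(320) ≈ 50.10 dB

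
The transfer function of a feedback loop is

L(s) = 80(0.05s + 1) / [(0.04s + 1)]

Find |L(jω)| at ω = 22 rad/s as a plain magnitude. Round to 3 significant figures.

89.3

At ω = 22 rad/s:
zero (1 + j22·0.05) = 1 + j1.1 → |·| ≈ 1.4866, ∠ ≈ 47.73°
pole (1 + j22·0.04) = 1 + j0.88 → |·| ≈ 1.3321, ∠ ≈ 41.35°
|L| = 80 · 1.4866 / (1.3321) ≈ 89.279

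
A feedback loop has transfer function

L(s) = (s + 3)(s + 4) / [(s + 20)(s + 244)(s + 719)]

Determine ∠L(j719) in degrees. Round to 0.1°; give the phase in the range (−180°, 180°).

At s = jω = j719:
zero (s+3): 3 + j719 → |·| = √(3²+719²) = √516970 ≈ 719.01, ∠ = arctan(719/3) ≈ 89.76°
zero (s+4): 4 + j719 → |·| = √(4²+719²) = √516977 ≈ 719.01, ∠ = arctan(719/4) ≈ 89.68°
pole (s+20): 20 + j719 → |·| = √(20²+719²) = √517361 ≈ 719.28, ∠ = arctan(719/20) ≈ 88.41°
pole (s+244): 244 + j719 → |·| = √(244²+719²) = √576497 ≈ 759.27, ∠ = arctan(719/244) ≈ 71.25°
pole (s+719): 719 + j719 → |·| = √(719²+719²) = √1033922 ≈ 1016.8, ∠ = arctan(719/719) ≈ 45.00°
∠L = 179.44° − 204.66° = -25.22°

-25.2°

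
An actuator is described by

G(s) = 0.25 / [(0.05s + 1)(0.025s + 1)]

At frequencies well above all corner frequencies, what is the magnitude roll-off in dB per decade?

-40 dB/decade

Each pole contributes −20 dB/decade at high frequency; each zero contributes +20 dB/decade.
Net: 0 zero(s) − 2 pole(s) → -40 dB/decade.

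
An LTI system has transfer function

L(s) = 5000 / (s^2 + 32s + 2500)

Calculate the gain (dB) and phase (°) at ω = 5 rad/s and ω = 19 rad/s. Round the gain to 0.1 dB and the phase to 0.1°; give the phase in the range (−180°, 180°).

ω = 5: 6.1 dB, -3.7°; ω = 19: 7.0 dB, -15.9°

At s = jω = j5:
quadratic: (j5)² + 32·j5 + 2500 = 2475 + j160 → |·| ≈ 2480.2, ∠ ≈ 3.70°
|L| = 5000 / 2480.2 ≈ 2.016
Gain = 20 log₁₀(2.016) ≈ 6.09 dB
∠L = 0.00° − 3.70° = -3.70°

At s = jω = j19:
quadratic: (j19)² + 32·j19 + 2500 = 2139 + j608 → |·| ≈ 2223.7, ∠ ≈ 15.87°
|L| = 5000 / 2223.7 ≈ 2.2485
Gain = 20 log₁₀(2.2485) ≈ 7.04 dB
∠L = 0.00° − 15.87° = -15.87°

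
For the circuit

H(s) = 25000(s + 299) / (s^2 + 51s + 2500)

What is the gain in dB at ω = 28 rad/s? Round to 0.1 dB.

At s = jω = j28:
zero (s+299): 299 + j28 → |·| = √(299²+28²) = √90185 ≈ 300.31, ∠ = arctan(28/299) ≈ 5.35°
quadratic: (j28)² + 51·j28 + 2500 = 1716 + j1428 → |·| ≈ 2232.5, ∠ ≈ 39.77°
|H| = 25000 · 300.31 / 2232.5 ≈ 3362.9
Gain = 20 log₁₀(3362.9) ≈ 70.53 dB

70.5 dB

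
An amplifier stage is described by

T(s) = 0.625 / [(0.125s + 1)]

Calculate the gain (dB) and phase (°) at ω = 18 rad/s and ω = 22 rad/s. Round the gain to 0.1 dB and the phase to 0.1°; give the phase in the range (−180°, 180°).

At ω = 18 rad/s:
pole (1 + j18·0.125) = 1 + j2.25 → |·| ≈ 2.4622, ∠ ≈ 66.04°
|T| = 0.625 · 1 / (2.4622) ≈ 0.25384
Gain = 20 log₁₀(0.25384) ≈ -11.91 dB
∠T = (0°) − (66.04°) = -66.04°

At ω = 22 rad/s:
pole (1 + j22·0.125) = 1 + j2.75 → |·| ≈ 2.9262, ∠ ≈ 70.02°
|T| = 0.625 · 1 / (2.9262) ≈ 0.21359
Gain = 20 log₁₀(0.21359) ≈ -13.41 dB
∠T = (0°) − (70.02°) = -70.02°

ω = 18: -11.9 dB, -66.0°; ω = 22: -13.4 dB, -70.0°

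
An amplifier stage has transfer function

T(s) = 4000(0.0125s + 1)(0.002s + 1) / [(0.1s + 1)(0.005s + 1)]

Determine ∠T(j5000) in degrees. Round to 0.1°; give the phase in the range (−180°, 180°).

At ω = 5000 rad/s:
zero (1 + j5000·0.0125) = 1 + j62.5 → |·| ≈ 62.508, ∠ ≈ 89.08°
zero (1 + j5000·0.002) = 1 + j10 → |·| ≈ 10.05, ∠ ≈ 84.29°
pole (1 + j5000·0.1) = 1 + j500 → |·| ≈ 500, ∠ ≈ 89.89°
pole (1 + j5000·0.005) = 1 + j25 → |·| ≈ 25.02, ∠ ≈ 87.71°
∠T = (89.08° + 84.29°) − (89.89° + 87.71°) = -4.23°

-4.2°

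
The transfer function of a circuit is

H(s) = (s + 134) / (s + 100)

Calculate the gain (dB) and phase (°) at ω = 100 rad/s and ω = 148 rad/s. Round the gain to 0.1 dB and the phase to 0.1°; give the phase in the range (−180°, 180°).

ω = 100: 1.5 dB, -8.3°; ω = 148: 1.0 dB, -8.1°

Substitute s = j100:
Numerator: (j100) + 134 = 134 + j100
Denominator: (j100) + 100 = 100 + j100
|N| = √(134² + 100²) ≈ 167.2, ∠N ≈ 36.73°
|D| = √(100² + 100²) ≈ 141.42, ∠D ≈ 45.00°
|H| = 167.2 / 141.42 ≈ 1.1823
Gain = 20 log₁₀(1.1823) ≈ 1.45 dB
∠H = 36.73° − 45.00° = -8.27°

Substitute s = j148:
Numerator: (j148) + 134 = 134 + j148
Denominator: (j148) + 100 = 100 + j148
|N| = √(134² + 148²) ≈ 199.65, ∠N ≈ 47.84°
|D| = √(100² + 148²) ≈ 178.62, ∠D ≈ 55.95°
|H| = 199.65 / 178.62 ≈ 1.1177
Gain = 20 log₁₀(1.1177) ≈ 0.97 dB
∠H = 47.84° − 55.95° = -8.11°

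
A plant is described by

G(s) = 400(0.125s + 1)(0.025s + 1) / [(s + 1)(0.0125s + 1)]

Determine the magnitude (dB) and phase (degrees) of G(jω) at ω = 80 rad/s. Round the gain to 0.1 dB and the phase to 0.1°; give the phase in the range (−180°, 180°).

38.0 dB, 13.4°

At ω = 80 rad/s:
zero (1 + j80·0.125) = 1 + j10 → |·| ≈ 10.05, ∠ ≈ 84.29°
zero (1 + j80·0.025) = 1 + j2 → |·| ≈ 2.2361, ∠ ≈ 63.43°
pole (1 + j80·1) = 1 + j80 → |·| ≈ 80.006, ∠ ≈ 89.28°
pole (1 + j80·0.0125) = 1 + j1 → |·| ≈ 1.4142, ∠ ≈ 45.00°
|G| = 400 · 10.05 · 2.2361 / (80.006 · 1.4142) ≈ 79.448
Gain = 20 log₁₀(79.448) ≈ 38.00 dB
∠G = (84.29° + 63.43°) − (89.28° + 45.00°) = 13.44°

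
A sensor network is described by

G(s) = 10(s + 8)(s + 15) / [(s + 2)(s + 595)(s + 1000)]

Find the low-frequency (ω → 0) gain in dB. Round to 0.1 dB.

-59.9 dB

G(0) = 10·8·15 / (2·595·1000) ≈ 0.0010084
20 log₁₀(0.0010084) ≈ -59.93 dB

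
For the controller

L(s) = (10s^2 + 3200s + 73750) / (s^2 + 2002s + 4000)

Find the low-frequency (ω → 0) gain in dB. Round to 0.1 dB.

25.3 dB

L(0) = 73750 / 4000 ≈ 18.438
20 log₁₀(18.438) ≈ 25.31 dB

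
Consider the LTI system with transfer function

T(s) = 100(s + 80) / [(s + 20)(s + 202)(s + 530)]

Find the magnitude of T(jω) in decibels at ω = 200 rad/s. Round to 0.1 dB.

At s = jω = j200:
zero (s+80): 80 + j200 → |·| = √(80²+200²) = √46400 ≈ 215.41, ∠ = arctan(200/80) ≈ 68.20°
pole (s+20): 20 + j200 → |·| = √(20²+200²) = √40400 ≈ 201, ∠ = arctan(200/20) ≈ 84.29°
pole (s+202): 202 + j200 → |·| = √(202²+200²) = √80804 ≈ 284.26, ∠ = arctan(200/202) ≈ 44.71°
pole (s+530): 530 + j200 → |·| = √(530²+200²) = √320900 ≈ 566.48, ∠ = arctan(200/530) ≈ 20.67°
|T| = 100 · 215.41 / 3.2367e+07 ≈ 0.00066552
Gain = 20 log₁₀(0.00066552) ≈ -63.54 dB

-63.5 dB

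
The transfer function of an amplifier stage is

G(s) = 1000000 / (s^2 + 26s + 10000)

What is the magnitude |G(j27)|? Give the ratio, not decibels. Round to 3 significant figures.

108

At s = jω = j27:
quadratic: (j27)² + 26·j27 + 10000 = 9271 + j702 → |·| ≈ 9297.5, ∠ ≈ 4.33°
|G| = 1000000 / 9297.5 ≈ 107.56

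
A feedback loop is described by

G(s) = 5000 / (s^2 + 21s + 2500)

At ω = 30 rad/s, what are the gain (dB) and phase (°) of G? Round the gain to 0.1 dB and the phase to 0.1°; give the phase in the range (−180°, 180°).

9.3 dB, -21.5°

At s = jω = j30:
quadratic: (j30)² + 21·j30 + 2500 = 1600 + j630 → |·| ≈ 1719.6, ∠ ≈ 21.49°
|G| = 5000 / 1719.6 ≈ 2.9077
Gain = 20 log₁₀(2.9077) ≈ 9.27 dB
∠G = 0.00° − 21.49° = -21.49°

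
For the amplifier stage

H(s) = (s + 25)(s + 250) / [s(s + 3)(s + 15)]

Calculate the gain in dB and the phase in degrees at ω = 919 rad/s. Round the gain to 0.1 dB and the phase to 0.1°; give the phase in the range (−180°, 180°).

At s = jω = j919:
zero (s+25): 25 + j919 → |·| = √(25²+919²) = √845186 ≈ 919.34, ∠ = arctan(919/25) ≈ 88.44°
zero (s+250): 250 + j919 → |·| = √(250²+919²) = √907061 ≈ 952.4, ∠ = arctan(919/250) ≈ 74.78°
pole (s+3): 3 + j919 → |·| = √(3²+919²) = √844570 ≈ 919, ∠ = arctan(919/3) ≈ 89.81°
pole (s+15): 15 + j919 → |·| = √(15²+919²) = √844786 ≈ 919.12, ∠ = arctan(919/15) ≈ 89.06°
pole at origin: |s| = 919, ∠ = 90.00° (in denominator)
|H| = 1 · 8.7558e+05 / 7.7625e+08 ≈ 0.001128
Gain = 20 log₁₀(0.001128) ≈ -58.95 dB
∠H = 163.22° − 268.87° = -105.65°

-59.0 dB, -105.7°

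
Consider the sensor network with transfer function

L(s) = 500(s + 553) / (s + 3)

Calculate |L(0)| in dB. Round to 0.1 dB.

99.3 dB

L(0) = 500·553 / (3) ≈ 92167
20 log₁₀(92167) ≈ 99.29 dB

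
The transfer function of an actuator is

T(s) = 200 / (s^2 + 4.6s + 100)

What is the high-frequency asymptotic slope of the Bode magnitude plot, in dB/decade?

-40 dB/decade

Each pole contributes −20 dB/decade at high frequency; each zero contributes +20 dB/decade.
Net: 0 zero(s) − 2 pole(s) → -40 dB/decade.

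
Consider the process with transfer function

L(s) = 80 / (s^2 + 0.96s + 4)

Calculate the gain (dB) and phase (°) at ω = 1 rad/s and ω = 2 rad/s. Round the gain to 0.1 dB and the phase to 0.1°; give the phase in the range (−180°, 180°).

ω = 1: 28.1 dB, -17.7°; ω = 2: 32.4 dB, -90.0°

At s = jω = j1:
quadratic: (j1)² + 0.96·j1 + 4 = 3 + j0.96 → |·| ≈ 3.1499, ∠ ≈ 17.74°
|L| = 80 / 3.1499 ≈ 25.398
Gain = 20 log₁₀(25.398) ≈ 28.10 dB
∠L = 0.00° − 17.74° = -17.74°

At s = jω = j2:
quadratic: (j2)² + 0.96·j2 + 4 = 0 + j1.92 → |·| ≈ 1.92, ∠ ≈ 90.00°
|L| = 80 / 1.92 ≈ 41.667
Gain = 20 log₁₀(41.667) ≈ 32.40 dB
∠L = 0.00° − 90.00° = -90.00°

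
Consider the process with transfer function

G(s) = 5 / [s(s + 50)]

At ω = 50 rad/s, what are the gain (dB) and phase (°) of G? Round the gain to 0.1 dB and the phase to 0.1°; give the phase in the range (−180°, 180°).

-57.0 dB, -135.0°

At s = jω = j50:
pole (s+50): 50 + j50 → |·| = √(50²+50²) = √5000 ≈ 70.711, ∠ = arctan(50/50) ≈ 45.00°
pole at origin: |s| = 50, ∠ = 90.00° (in denominator)
|G| = 5 / 3535.5 ≈ 0.0014142
Gain = 20 log₁₀(0.0014142) ≈ -56.99 dB
∠G = 0.00° − 135.00° = -135.00°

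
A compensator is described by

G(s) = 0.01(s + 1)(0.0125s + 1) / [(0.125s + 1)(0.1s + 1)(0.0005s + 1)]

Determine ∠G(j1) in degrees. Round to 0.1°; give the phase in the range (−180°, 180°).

32.9°

At ω = 1 rad/s:
zero (1 + j1·1) = 1 + j1 → |·| ≈ 1.4142, ∠ ≈ 45.00°
zero (1 + j1·0.0125) = 1 + j0.0125 → |·| ≈ 1.0001, ∠ ≈ 0.72°
pole (1 + j1·0.125) = 1 + j0.125 → |·| ≈ 1.0078, ∠ ≈ 7.13°
pole (1 + j1·0.1) = 1 + j0.1 → |·| ≈ 1.005, ∠ ≈ 5.71°
pole (1 + j1·0.0005) = 1 + j0.0005 → |·| ≈ 1, ∠ ≈ 0.03°
∠G = (45.00° + 0.72°) − (7.13° + 5.71° + 0.03°) = 32.85°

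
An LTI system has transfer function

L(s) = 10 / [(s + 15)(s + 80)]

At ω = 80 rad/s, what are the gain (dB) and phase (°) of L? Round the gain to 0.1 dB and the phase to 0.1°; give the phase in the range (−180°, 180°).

-59.3 dB, -124.4°

At s = jω = j80:
pole (s+15): 15 + j80 → |·| = √(15²+80²) = √6625 ≈ 81.394, ∠ = arctan(80/15) ≈ 79.38°
pole (s+80): 80 + j80 → |·| = √(80²+80²) = √12800 ≈ 113.14, ∠ = arctan(80/80) ≈ 45.00°
|L| = 10 / 9208.9 ≈ 0.0010859
Gain = 20 log₁₀(0.0010859) ≈ -59.28 dB
∠L = 0.00° − 124.38° = -124.38°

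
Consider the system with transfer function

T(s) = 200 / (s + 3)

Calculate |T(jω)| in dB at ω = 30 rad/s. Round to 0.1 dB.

Substitute s = j30:
Numerator: 200 = 200 + j0
Denominator: (j30) + 3 = 3 + j30
|N| = √(200² + 0²) ≈ 200, ∠N ≈ 0.00°
|D| = √(3² + 30²) ≈ 30.15, ∠D ≈ 84.29°
|T| = 200 / 30.15 ≈ 6.6335
Gain = 20 log₁₀(6.6335) ≈ 16.43 dB

16.4 dB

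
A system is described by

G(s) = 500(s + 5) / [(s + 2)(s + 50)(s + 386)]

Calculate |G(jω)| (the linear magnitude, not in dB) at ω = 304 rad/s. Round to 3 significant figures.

At s = jω = j304:
zero (s+5): 5 + j304 → |·| = √(5²+304²) = √92441 ≈ 304.04, ∠ = arctan(304/5) ≈ 89.06°
pole (s+2): 2 + j304 → |·| = √(2²+304²) = √92420 ≈ 304.01, ∠ = arctan(304/2) ≈ 89.62°
pole (s+50): 50 + j304 → |·| = √(50²+304²) = √94916 ≈ 308.08, ∠ = arctan(304/50) ≈ 80.66°
pole (s+386): 386 + j304 → |·| = √(386²+304²) = √241412 ≈ 491.34, ∠ = arctan(304/386) ≈ 38.22°
|G| = 500 · 304.04 / 4.6019e+07 ≈ 0.0033034

0.00330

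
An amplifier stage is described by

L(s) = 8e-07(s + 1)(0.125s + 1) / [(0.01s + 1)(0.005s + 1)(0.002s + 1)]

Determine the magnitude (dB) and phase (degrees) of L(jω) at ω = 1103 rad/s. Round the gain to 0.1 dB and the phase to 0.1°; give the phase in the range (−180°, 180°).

-61.8 dB, -50.6°

At ω = 1103 rad/s:
zero (1 + j1103·1) = 1 + j1103 → |·| ≈ 1103, ∠ ≈ 89.95°
zero (1 + j1103·0.125) = 1 + j137.875 → |·| ≈ 137.88, ∠ ≈ 89.58°
pole (1 + j1103·0.01) = 1 + j11.03 → |·| ≈ 11.075, ∠ ≈ 84.82°
pole (1 + j1103·0.005) = 1 + j5.515 → |·| ≈ 5.6049, ∠ ≈ 79.72°
pole (1 + j1103·0.002) = 1 + j2.206 → |·| ≈ 2.4221, ∠ ≈ 65.61°
|L| = 8e-07 · 1103 · 137.88 / (11.075 · 5.6049 · 2.4221) ≈ 0.00080921
Gain = 20 log₁₀(0.00080921) ≈ -61.84 dB
∠L = (89.95° + 89.58°) − (84.82° + 79.72° + 65.61°) = -50.62°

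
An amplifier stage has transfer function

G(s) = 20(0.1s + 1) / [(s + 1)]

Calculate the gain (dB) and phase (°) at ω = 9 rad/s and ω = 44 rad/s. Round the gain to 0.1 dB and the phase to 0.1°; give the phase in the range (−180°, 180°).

ω = 9: 9.5 dB, -41.7°; ω = 44: 6.2 dB, -11.5°

At ω = 9 rad/s:
zero (1 + j9·0.1) = 1 + j0.9 → |·| ≈ 1.3454, ∠ ≈ 41.99°
pole (1 + j9·1) = 1 + j9 → |·| ≈ 9.0554, ∠ ≈ 83.66°
|G| = 20 · 1.3454 / (9.0554) ≈ 2.9715
Gain = 20 log₁₀(2.9715) ≈ 9.46 dB
∠G = (41.99°) − (83.66°) = -41.67°

At ω = 44 rad/s:
zero (1 + j44·0.1) = 1 + j4.4 → |·| ≈ 4.5122, ∠ ≈ 77.20°
pole (1 + j44·1) = 1 + j44 → |·| ≈ 44.011, ∠ ≈ 88.70°
|G| = 20 · 4.5122 / (44.011) ≈ 2.0505
Gain = 20 log₁₀(2.0505) ≈ 6.24 dB
∠G = (77.20°) − (88.70°) = -11.50°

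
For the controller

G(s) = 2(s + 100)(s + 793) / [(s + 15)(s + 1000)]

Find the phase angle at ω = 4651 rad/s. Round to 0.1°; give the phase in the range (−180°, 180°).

At s = jω = j4651:
zero (s+100): 100 + j4651 → |·| = √(100²+4651²) = √21641801 ≈ 4652.1, ∠ = arctan(4651/100) ≈ 88.77°
zero (s+793): 793 + j4651 → |·| = √(793²+4651²) = √22260650 ≈ 4718.1, ∠ = arctan(4651/793) ≈ 80.32°
pole (s+15): 15 + j4651 → |·| = √(15²+4651²) = √21632026 ≈ 4651, ∠ = arctan(4651/15) ≈ 89.82°
pole (s+1000): 1000 + j4651 → |·| = √(1000²+4651²) = √22631801 ≈ 4757.3, ∠ = arctan(4651/1000) ≈ 77.87°
∠G = 169.09° − 167.69° = 1.40°

1.4°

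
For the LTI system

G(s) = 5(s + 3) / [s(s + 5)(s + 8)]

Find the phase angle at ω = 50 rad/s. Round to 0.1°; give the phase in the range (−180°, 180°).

At s = jω = j50:
zero (s+3): 3 + j50 → |·| = √(3²+50²) = √2509 ≈ 50.09, ∠ = arctan(50/3) ≈ 86.57°
pole (s+5): 5 + j50 → |·| = √(5²+50²) = √2525 ≈ 50.249, ∠ = arctan(50/5) ≈ 84.29°
pole (s+8): 8 + j50 → |·| = √(8²+50²) = √2564 ≈ 50.636, ∠ = arctan(50/8) ≈ 80.91°
pole at origin: |s| = 50, ∠ = 90.00° (in denominator)
∠G = 86.57° − 255.20° = -168.63°

-168.6°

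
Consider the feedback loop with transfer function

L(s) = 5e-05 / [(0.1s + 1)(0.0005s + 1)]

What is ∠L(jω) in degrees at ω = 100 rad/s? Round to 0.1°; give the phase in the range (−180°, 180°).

At ω = 100 rad/s:
pole (1 + j100·0.1) = 1 + j10 → |·| ≈ 10.05, ∠ ≈ 84.29°
pole (1 + j100·0.0005) = 1 + j0.05 → |·| ≈ 1.0012, ∠ ≈ 2.86°
∠L = (0°) − (84.29° + 2.86°) = -87.15°

-87.2°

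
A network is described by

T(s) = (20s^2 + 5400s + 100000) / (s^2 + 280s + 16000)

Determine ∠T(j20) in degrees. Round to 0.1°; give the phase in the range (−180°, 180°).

Substitute s = j20:
Numerator: 20(j20)^2 + 5400(j20) + 100000 = 92000 + j108000
Denominator: (j20)^2 + 280(j20) + 16000 = 15600 + j5600
|N| = √(92000² + 108000²) ≈ 1.4187e+05, ∠N ≈ 49.57°
|D| = √(15600² + 5600²) ≈ 16575, ∠D ≈ 19.75°
∠T = 49.57° − 19.75° = 29.82°

29.8°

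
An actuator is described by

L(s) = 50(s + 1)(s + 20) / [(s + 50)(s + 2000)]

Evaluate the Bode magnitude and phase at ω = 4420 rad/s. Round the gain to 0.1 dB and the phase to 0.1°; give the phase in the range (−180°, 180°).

At s = jω = j4420:
zero (s+1): 1 + j4420 → |·| = √(1²+4420²) = √19536401 ≈ 4420, ∠ = arctan(4420/1) ≈ 89.99°
zero (s+20): 20 + j4420 → |·| = √(20²+4420²) = √19536800 ≈ 4420, ∠ = arctan(4420/20) ≈ 89.74°
pole (s+50): 50 + j4420 → |·| = √(50²+4420²) = √19538900 ≈ 4420.3, ∠ = arctan(4420/50) ≈ 89.35°
pole (s+2000): 2000 + j4420 → |·| = √(2000²+4420²) = √23536400 ≈ 4851.4, ∠ = arctan(4420/2000) ≈ 65.65°
|L| = 50 · 1.9536e+07 / 2.1445e+07 ≈ 45.549
Gain = 20 log₁₀(45.549) ≈ 33.17 dB
∠L = 179.73° − 155.00° = 24.73°

33.2 dB, 24.7°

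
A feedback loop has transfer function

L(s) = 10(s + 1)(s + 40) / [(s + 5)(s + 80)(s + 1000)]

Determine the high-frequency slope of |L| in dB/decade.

-20 dB/decade

Each pole contributes −20 dB/decade at high frequency; each zero contributes +20 dB/decade.
Net: 2 zero(s) − 3 pole(s) → -20 dB/decade.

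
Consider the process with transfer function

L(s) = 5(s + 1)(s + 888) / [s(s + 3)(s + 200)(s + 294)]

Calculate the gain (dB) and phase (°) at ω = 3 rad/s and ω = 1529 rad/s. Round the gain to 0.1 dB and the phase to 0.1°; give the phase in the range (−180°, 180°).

ω = 3: -34.5 dB, -64.7°; ω = 1529: -112.4 dB, 168.3°

At s = jω = j3:
zero (s+1): 1 + j3 → |·| = √(1²+3²) = √10 ≈ 3.1623, ∠ = arctan(3/1) ≈ 71.57°
zero (s+888): 888 + j3 → |·| = √(888²+3²) = √788553 ≈ 888.01, ∠ = arctan(3/888) ≈ 0.19°
pole (s+3): 3 + j3 → |·| = √(3²+3²) = √18 ≈ 4.2426, ∠ = arctan(3/3) ≈ 45.00°
pole (s+200): 200 + j3 → |·| = √(200²+3²) = √40009 ≈ 200.02, ∠ = arctan(3/200) ≈ 0.86°
pole (s+294): 294 + j3 → |·| = √(294²+3²) = √86445 ≈ 294.02, ∠ = arctan(3/294) ≈ 0.58°
pole at origin: |s| = 3, ∠ = 90.00° (in denominator)
|L| = 5 · 2808.2 / 7.4852e+05 ≈ 0.018758
Gain = 20 log₁₀(0.018758) ≈ -34.54 dB
∠L = 71.76° − 136.44° = -64.68°

At s = jω = j1529:
zero (s+1): 1 + j1529 → |·| = √(1²+1529²) = √2337842 ≈ 1529, ∠ = arctan(1529/1) ≈ 89.96°
zero (s+888): 888 + j1529 → |·| = √(888²+1529²) = √3126385 ≈ 1768.2, ∠ = arctan(1529/888) ≈ 59.85°
pole (s+3): 3 + j1529 → |·| = √(3²+1529²) = √2337850 ≈ 1529, ∠ = arctan(1529/3) ≈ 89.89°
pole (s+200): 200 + j1529 → |·| = √(200²+1529²) = √2377841 ≈ 1542, ∠ = arctan(1529/200) ≈ 82.55°
pole (s+294): 294 + j1529 → |·| = √(294²+1529²) = √2424277 ≈ 1557, ∠ = arctan(1529/294) ≈ 79.12°
pole at origin: |s| = 1529, ∠ = 90.00° (in denominator)
|L| = 5 · 2.7036e+06 / 5.6129e+12 ≈ 2.4084e-06
Gain = 20 log₁₀(2.4084e-06) ≈ -112.37 dB
∠L = 149.81° − 341.56° = -191.75° ≡ 168.25° (principal value)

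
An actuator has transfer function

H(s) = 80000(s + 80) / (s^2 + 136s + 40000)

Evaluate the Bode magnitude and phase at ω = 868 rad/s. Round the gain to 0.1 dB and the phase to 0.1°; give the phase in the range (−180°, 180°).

39.7 dB, -85.9°

At s = jω = j868:
zero (s+80): 80 + j868 → |·| = √(80²+868²) = √759824 ≈ 871.68, ∠ = arctan(868/80) ≈ 84.73°
quadratic: (j868)² + 136·j868 + 40000 = -713424 + j118048 → |·| ≈ 7.2312e+05, ∠ ≈ 170.60°
|H| = 80000 · 871.68 / 7.2312e+05 ≈ 96.435
Gain = 20 log₁₀(96.435) ≈ 39.68 dB
∠H = 84.73° − 170.60° = -85.87°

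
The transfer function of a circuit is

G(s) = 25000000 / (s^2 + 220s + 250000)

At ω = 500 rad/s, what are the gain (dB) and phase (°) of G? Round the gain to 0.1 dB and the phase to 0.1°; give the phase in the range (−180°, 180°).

47.1 dB, -90.0°

At s = jω = j500:
quadratic: (j500)² + 220·j500 + 250000 = 0 + j110000 → |·| ≈ 1.1e+05, ∠ ≈ 90.00°
|G| = 25000000 / 1.1e+05 ≈ 227.27
Gain = 20 log₁₀(227.27) ≈ 47.13 dB
∠G = 0.00° − 90.00° = -90.00°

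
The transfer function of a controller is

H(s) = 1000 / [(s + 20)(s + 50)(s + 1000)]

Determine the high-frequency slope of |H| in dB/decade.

Each pole contributes −20 dB/decade at high frequency; each zero contributes +20 dB/decade.
Net: 0 zero(s) − 3 pole(s) → -60 dB/decade.

-60 dB/decade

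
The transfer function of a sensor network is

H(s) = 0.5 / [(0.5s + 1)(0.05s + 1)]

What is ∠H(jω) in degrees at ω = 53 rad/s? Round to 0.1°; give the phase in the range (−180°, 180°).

-157.2°

At ω = 53 rad/s:
pole (1 + j53·0.5) = 1 + j26.5 → |·| ≈ 26.519, ∠ ≈ 87.84°
pole (1 + j53·0.05) = 1 + j2.65 → |·| ≈ 2.8324, ∠ ≈ 69.33°
∠H = (0°) − (87.84° + 69.33°) = -157.17°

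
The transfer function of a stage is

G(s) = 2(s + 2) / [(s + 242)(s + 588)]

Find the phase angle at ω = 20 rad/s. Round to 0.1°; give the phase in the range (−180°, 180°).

77.6°

At s = jω = j20:
zero (s+2): 2 + j20 → |·| = √(2²+20²) = √404 ≈ 20.1, ∠ = arctan(20/2) ≈ 84.29°
pole (s+242): 242 + j20 → |·| = √(242²+20²) = √58964 ≈ 242.83, ∠ = arctan(20/242) ≈ 4.72°
pole (s+588): 588 + j20 → |·| = √(588²+20²) = √346144 ≈ 588.34, ∠ = arctan(20/588) ≈ 1.95°
∠G = 84.29° − 6.67° = 77.62°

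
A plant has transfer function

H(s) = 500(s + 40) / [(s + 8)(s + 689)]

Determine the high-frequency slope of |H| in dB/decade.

Each pole contributes −20 dB/decade at high frequency; each zero contributes +20 dB/decade.
Net: 1 zero(s) − 2 pole(s) → -20 dB/decade.

-20 dB/decade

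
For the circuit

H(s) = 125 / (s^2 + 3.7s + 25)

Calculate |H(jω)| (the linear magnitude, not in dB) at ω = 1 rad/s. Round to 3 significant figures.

5.15

At s = jω = j1:
quadratic: (j1)² + 3.7·j1 + 25 = 24 + j3.7 → |·| ≈ 24.284, ∠ ≈ 8.76°
|H| = 125 / 24.284 ≈ 5.1474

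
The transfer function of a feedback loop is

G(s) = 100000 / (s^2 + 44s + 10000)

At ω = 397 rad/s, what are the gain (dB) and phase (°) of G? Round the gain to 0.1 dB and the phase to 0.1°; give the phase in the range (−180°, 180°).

-3.4 dB, -173.3°

At s = jω = j397:
quadratic: (j397)² + 44·j397 + 10000 = -147609 + j17468 → |·| ≈ 1.4864e+05, ∠ ≈ 173.25°
|G| = 100000 / 1.4864e+05 ≈ 0.67277
Gain = 20 log₁₀(0.67277) ≈ -3.44 dB
∠G = 0.00° − 173.25° = -173.25°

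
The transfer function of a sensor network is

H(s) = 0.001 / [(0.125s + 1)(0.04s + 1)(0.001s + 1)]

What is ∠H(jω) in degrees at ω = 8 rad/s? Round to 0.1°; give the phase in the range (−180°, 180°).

At ω = 8 rad/s:
pole (1 + j8·0.125) = 1 + j1 → |·| ≈ 1.4142, ∠ ≈ 45.00°
pole (1 + j8·0.04) = 1 + j0.32 → |·| ≈ 1.05, ∠ ≈ 17.74°
pole (1 + j8·0.001) = 1 + j0.008 → |·| ≈ 1, ∠ ≈ 0.46°
∠H = (0°) − (45.00° + 17.74° + 0.46°) = -63.20°

-63.2°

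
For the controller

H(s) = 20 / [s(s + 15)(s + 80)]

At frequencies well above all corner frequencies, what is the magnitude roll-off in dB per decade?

-60 dB/decade

Each pole contributes −20 dB/decade at high frequency; each zero contributes +20 dB/decade.
Net: 0 zero(s) − 3 pole(s) → -60 dB/decade.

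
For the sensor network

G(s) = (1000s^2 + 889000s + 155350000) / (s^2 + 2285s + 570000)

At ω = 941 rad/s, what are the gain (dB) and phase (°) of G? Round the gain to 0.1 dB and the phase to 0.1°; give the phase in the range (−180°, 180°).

Substitute s = j941:
Numerator: 1000(j941)^2 + 889000(j941) + 155350000 = -730131000 + j836549000
Denominator: (j941)^2 + 2285(j941) + 570000 = -315481 + j2150185
|N| = √(730131000² + 836549000²) ≈ 1.1104e+09, ∠N ≈ 131.11°
|D| = √(315481² + 2150185²) ≈ 2.1732e+06, ∠D ≈ 98.35°
|G| = 1.1104e+09 / 2.1732e+06 ≈ 510.95
Gain = 20 log₁₀(510.95) ≈ 54.17 dB
∠G = 131.11° − 98.35° = 32.76°

54.2 dB, 32.8°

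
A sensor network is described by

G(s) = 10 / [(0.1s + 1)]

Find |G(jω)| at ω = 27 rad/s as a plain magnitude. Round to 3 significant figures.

At ω = 27 rad/s:
pole (1 + j27·0.1) = 1 + j2.7 → |·| ≈ 2.8792, ∠ ≈ 69.68°
|G| = 10 · 1 / (2.8792) ≈ 3.4732

3.47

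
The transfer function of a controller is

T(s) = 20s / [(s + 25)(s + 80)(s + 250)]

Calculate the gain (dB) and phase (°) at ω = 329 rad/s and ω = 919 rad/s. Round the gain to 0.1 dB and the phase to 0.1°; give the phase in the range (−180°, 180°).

ω = 329: -76.9 dB, -124.8°; ω = 919: -92.9 dB, -158.2°

At s = jω = j329:
zero at origin: s = j329 → |·| = 329, ∠ = 90.00°
pole (s+25): 25 + j329 → |·| = √(25²+329²) = √108866 ≈ 329.95, ∠ = arctan(329/25) ≈ 85.65°
pole (s+80): 80 + j329 → |·| = √(80²+329²) = √114641 ≈ 338.59, ∠ = arctan(329/80) ≈ 76.33°
pole (s+250): 250 + j329 → |·| = √(250²+329²) = √170741 ≈ 413.21, ∠ = arctan(329/250) ≈ 52.77°
|T| = 20 · 329 / 4.6163e+07 ≈ 0.00014254
Gain = 20 log₁₀(0.00014254) ≈ -76.92 dB
∠T = 90.00° − 214.75° = -124.75°

At s = jω = j919:
zero at origin: s = j919 → |·| = 919, ∠ = 90.00°
pole (s+25): 25 + j919 → |·| = √(25²+919²) = √845186 ≈ 919.34, ∠ = arctan(919/25) ≈ 88.44°
pole (s+80): 80 + j919 → |·| = √(80²+919²) = √850961 ≈ 922.48, ∠ = arctan(919/80) ≈ 85.02°
pole (s+250): 250 + j919 → |·| = √(250²+919²) = √907061 ≈ 952.4, ∠ = arctan(919/250) ≈ 74.78°
|T| = 20 · 919 / 8.077e+08 ≈ 2.2756e-05
Gain = 20 log₁₀(2.2756e-05) ≈ -92.86 dB
∠T = 90.00° − 248.24° = -158.24°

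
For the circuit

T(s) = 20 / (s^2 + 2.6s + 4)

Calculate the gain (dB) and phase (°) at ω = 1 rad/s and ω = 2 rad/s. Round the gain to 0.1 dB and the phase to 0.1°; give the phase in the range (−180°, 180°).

At s = jω = j1:
quadratic: (j1)² + 2.6·j1 + 4 = 3 + j2.6 → |·| ≈ 3.9699, ∠ ≈ 40.91°
|T| = 20 / 3.9699 ≈ 5.0379
Gain = 20 log₁₀(5.0379) ≈ 14.04 dB
∠T = 0.00° − 40.91° = -40.91°

At s = jω = j2:
quadratic: (j2)² + 2.6·j2 + 4 = 0 + j5.2 → |·| ≈ 5.2, ∠ ≈ 90.00°
|T| = 20 / 5.2 ≈ 3.8462
Gain = 20 log₁₀(3.8462) ≈ 11.70 dB
∠T = 0.00° − 90.00° = -90.00°

ω = 1: 14.0 dB, -40.9°; ω = 2: 11.7 dB, -90.0°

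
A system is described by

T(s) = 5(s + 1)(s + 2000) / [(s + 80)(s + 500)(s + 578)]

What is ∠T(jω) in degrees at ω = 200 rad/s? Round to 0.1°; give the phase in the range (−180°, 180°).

-13.7°

At s = jω = j200:
zero (s+1): 1 + j200 → |·| = √(1²+200²) = √40001 ≈ 200, ∠ = arctan(200/1) ≈ 89.71°
zero (s+2000): 2000 + j200 → |·| = √(2000²+200²) = √4040000 ≈ 2010, ∠ = arctan(200/2000) ≈ 5.71°
pole (s+80): 80 + j200 → |·| = √(80²+200²) = √46400 ≈ 215.41, ∠ = arctan(200/80) ≈ 68.20°
pole (s+500): 500 + j200 → |·| = √(500²+200²) = √290000 ≈ 538.52, ∠ = arctan(200/500) ≈ 21.80°
pole (s+578): 578 + j200 → |·| = √(578²+200²) = √374084 ≈ 611.62, ∠ = arctan(200/578) ≈ 19.09°
∠T = 95.42° − 109.09° = -13.67°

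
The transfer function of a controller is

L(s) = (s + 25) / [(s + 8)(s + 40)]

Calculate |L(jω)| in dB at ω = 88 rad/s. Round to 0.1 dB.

At s = jω = j88:
zero (s+25): 25 + j88 → |·| = √(25²+88²) = √8369 ≈ 91.482, ∠ = arctan(88/25) ≈ 74.14°
pole (s+8): 8 + j88 → |·| = √(8²+88²) = √7808 ≈ 88.363, ∠ = arctan(88/8) ≈ 84.81°
pole (s+40): 40 + j88 → |·| = √(40²+88²) = √9344 ≈ 96.664, ∠ = arctan(88/40) ≈ 65.56°
|L| = 1 · 91.482 / 8541.5 ≈ 0.01071
Gain = 20 log₁₀(0.01071) ≈ -39.40 dB

-39.4 dB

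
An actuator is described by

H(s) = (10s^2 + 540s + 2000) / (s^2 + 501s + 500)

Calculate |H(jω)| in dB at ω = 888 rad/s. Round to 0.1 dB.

Substitute s = j888:
Numerator: 10(j888)^2 + 540(j888) + 2000 = -7883440 + j479520
Denominator: (j888)^2 + 501(j888) + 500 = -788044 + j444888
|N| = √(7883440² + 479520²) ≈ 7.898e+06, ∠N ≈ 176.52°
|D| = √(788044² + 444888²) ≈ 9.0495e+05, ∠D ≈ 150.55°
|H| = 7.898e+06 / 9.0495e+05 ≈ 8.7276
Gain = 20 log₁₀(8.7276) ≈ 18.82 dB

18.8 dB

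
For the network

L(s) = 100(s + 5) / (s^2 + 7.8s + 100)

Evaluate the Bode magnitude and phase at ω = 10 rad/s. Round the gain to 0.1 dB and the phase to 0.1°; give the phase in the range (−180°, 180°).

23.1 dB, -26.6°

At s = jω = j10:
zero (s+5): 5 + j10 → |·| = √(5²+10²) = √125 ≈ 11.18, ∠ = arctan(10/5) ≈ 63.43°
quadratic: (j10)² + 7.8·j10 + 100 = 0 + j78 → |·| ≈ 78, ∠ ≈ 90.00°
|L| = 100 · 11.18 / 78 ≈ 14.333
Gain = 20 log₁₀(14.333) ≈ 23.13 dB
∠L = 63.43° − 90.00° = -26.57°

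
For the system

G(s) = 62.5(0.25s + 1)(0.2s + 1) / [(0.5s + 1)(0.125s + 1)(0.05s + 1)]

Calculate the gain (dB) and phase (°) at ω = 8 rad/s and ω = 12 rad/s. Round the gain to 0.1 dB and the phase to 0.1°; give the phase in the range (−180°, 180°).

ω = 8: 32.5 dB, -21.3°; ω = 12: 32.1 dB, -28.9°

At ω = 8 rad/s:
zero (1 + j8·0.25) = 1 + j2 → |·| ≈ 2.2361, ∠ ≈ 63.43°
zero (1 + j8·0.2) = 1 + j1.6 → |·| ≈ 1.8868, ∠ ≈ 57.99°
pole (1 + j8·0.5) = 1 + j4 → |·| ≈ 4.1231, ∠ ≈ 75.96°
pole (1 + j8·0.125) = 1 + j1 → |·| ≈ 1.4142, ∠ ≈ 45.00°
pole (1 + j8·0.05) = 1 + j0.4 → |·| ≈ 1.077, ∠ ≈ 21.80°
|G| = 62.5 · 2.2361 · 1.8868 / (4.1231 · 1.4142 · 1.077) ≈ 41.99
Gain = 20 log₁₀(41.99) ≈ 32.46 dB
∠G = (63.43° + 57.99°) − (75.96° + 45.00° + 21.80°) = -21.34°

At ω = 12 rad/s:
zero (1 + j12·0.25) = 1 + j3 → |·| ≈ 3.1623, ∠ ≈ 71.57°
zero (1 + j12·0.2) = 1 + j2.4 → |·| ≈ 2.6, ∠ ≈ 67.38°
pole (1 + j12·0.5) = 1 + j6 → |·| ≈ 6.0828, ∠ ≈ 80.54°
pole (1 + j12·0.125) = 1 + j1.5 → |·| ≈ 1.8028, ∠ ≈ 56.31°
pole (1 + j12·0.05) = 1 + j0.6 → |·| ≈ 1.1662, ∠ ≈ 30.96°
|G| = 62.5 · 3.1623 · 2.6 / (6.0828 · 1.8028 · 1.1662) ≈ 40.182
Gain = 20 log₁₀(40.182) ≈ 32.08 dB
∠G = (71.57° + 67.38°) − (80.54° + 56.31° + 30.96°) = -28.86°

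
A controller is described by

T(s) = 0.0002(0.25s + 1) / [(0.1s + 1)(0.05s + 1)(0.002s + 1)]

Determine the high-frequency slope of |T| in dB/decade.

-40 dB/decade

Each pole contributes −20 dB/decade at high frequency; each zero contributes +20 dB/decade.
Net: 1 zero(s) − 3 pole(s) → -40 dB/decade.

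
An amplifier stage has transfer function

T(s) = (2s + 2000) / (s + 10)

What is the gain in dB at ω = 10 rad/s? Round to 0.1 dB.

43.0 dB

Substitute s = j10:
Numerator: 2(j10) + 2000 = 2000 + j20
Denominator: (j10) + 10 = 10 + j10
|N| = √(2000² + 20²) ≈ 2000.1, ∠N ≈ 0.57°
|D| = √(10² + 10²) ≈ 14.142, ∠D ≈ 45.00°
|T| = 2000.1 / 14.142 ≈ 141.43
Gain = 20 log₁₀(141.43) ≈ 43.01 dB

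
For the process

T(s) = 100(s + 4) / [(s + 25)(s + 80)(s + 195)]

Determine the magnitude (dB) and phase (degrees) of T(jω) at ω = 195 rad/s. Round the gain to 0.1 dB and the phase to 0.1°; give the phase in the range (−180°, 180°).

At s = jω = j195:
zero (s+4): 4 + j195 → |·| = √(4²+195²) = √38041 ≈ 195.04, ∠ = arctan(195/4) ≈ 88.82°
pole (s+25): 25 + j195 → |·| = √(25²+195²) = √38650 ≈ 196.6, ∠ = arctan(195/25) ≈ 82.69°
pole (s+80): 80 + j195 → |·| = √(80²+195²) = √44425 ≈ 210.77, ∠ = arctan(195/80) ≈ 67.69°
pole (s+195): 195 + j195 → |·| = √(195²+195²) = √76050 ≈ 275.77, ∠ = arctan(195/195) ≈ 45.00°
|T| = 100 · 195.04 / 1.1427e+07 ≈ 0.0017068
Gain = 20 log₁₀(0.0017068) ≈ -55.36 dB
∠T = 88.82° − 195.38° = -106.56°

-55.4 dB, -106.6°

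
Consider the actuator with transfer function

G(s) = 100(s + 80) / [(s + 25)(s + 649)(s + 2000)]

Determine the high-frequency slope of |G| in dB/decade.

-40 dB/decade

Each pole contributes −20 dB/decade at high frequency; each zero contributes +20 dB/decade.
Net: 1 zero(s) − 3 pole(s) → -40 dB/decade.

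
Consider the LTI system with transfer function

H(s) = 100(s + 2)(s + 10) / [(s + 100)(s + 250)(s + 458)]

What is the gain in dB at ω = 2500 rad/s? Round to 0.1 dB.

At s = jω = j2500:
zero (s+2): 2 + j2500 → |·| = √(2²+2500²) = √6250004 ≈ 2500, ∠ = arctan(2500/2) ≈ 89.95°
zero (s+10): 10 + j2500 → |·| = √(10²+2500²) = √6250100 ≈ 2500, ∠ = arctan(2500/10) ≈ 89.77°
pole (s+100): 100 + j2500 → |·| = √(100²+2500²) = √6260000 ≈ 2502, ∠ = arctan(2500/100) ≈ 87.71°
pole (s+250): 250 + j2500 → |·| = √(250²+2500²) = √6312500 ≈ 2512.5, ∠ = arctan(2500/250) ≈ 84.29°
pole (s+458): 458 + j2500 → |·| = √(458²+2500²) = √6459764 ≈ 2541.6, ∠ = arctan(2500/458) ≈ 79.62°
|H| = 100 · 6.25e+06 / 1.5977e+10 ≈ 0.039119
Gain = 20 log₁₀(0.039119) ≈ -28.15 dB

-28.2 dB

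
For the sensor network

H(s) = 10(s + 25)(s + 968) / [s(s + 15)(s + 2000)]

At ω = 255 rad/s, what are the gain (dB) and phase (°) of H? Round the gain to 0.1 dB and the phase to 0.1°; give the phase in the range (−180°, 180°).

-34.2 dB, -84.7°

At s = jω = j255:
zero (s+25): 25 + j255 → |·| = √(25²+255²) = √65650 ≈ 256.22, ∠ = arctan(255/25) ≈ 84.40°
zero (s+968): 968 + j255 → |·| = √(968²+255²) = √1002049 ≈ 1001, ∠ = arctan(255/968) ≈ 14.76°
pole (s+15): 15 + j255 → |·| = √(15²+255²) = √65250 ≈ 255.44, ∠ = arctan(255/15) ≈ 86.63°
pole (s+2000): 2000 + j255 → |·| = √(2000²+255²) = √4065025 ≈ 2016.2, ∠ = arctan(255/2000) ≈ 7.27°
pole at origin: |s| = 255, ∠ = 90.00° (in denominator)
|H| = 10 · 2.5648e+05 / 1.3133e+08 ≈ 0.019529
Gain = 20 log₁₀(0.019529) ≈ -34.19 dB
∠H = 99.16° − 183.90° = -84.74°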